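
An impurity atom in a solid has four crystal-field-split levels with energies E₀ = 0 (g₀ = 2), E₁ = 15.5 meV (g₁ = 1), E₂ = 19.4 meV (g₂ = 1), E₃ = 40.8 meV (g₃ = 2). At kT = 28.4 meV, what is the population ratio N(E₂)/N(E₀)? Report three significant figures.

n₂/n₀ = (g₂/g₀) exp[−(E₂−E₀)/kT] = (1/2) × exp(−(19.4 meV)/(28.4 meV)) = (1/2) × exp(-0.68310) = 0.253.

0.253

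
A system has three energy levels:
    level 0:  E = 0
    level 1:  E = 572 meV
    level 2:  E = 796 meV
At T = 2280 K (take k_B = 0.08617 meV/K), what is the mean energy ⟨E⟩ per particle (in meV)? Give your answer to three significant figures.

k_BT = 0.08617 × 2280 K = 196.47 meV.
Eᵢ/kT = 0, 2.9114, 4.0515.
Z = Σ e^(−Eᵢ/kT) = e^(−0) + e^(−2.9114) + e^(−4.0515) = 1.0000 + 0.054400 + 0.017396 = 1.0718.
⟨E⟩ = Σ Eᵢ e^(−Eᵢ/kT) / Z = (0·1.0000 + 572·0.054400 + 796·0.017396) / 1.0718 = 42.0 meV.

42.0 meV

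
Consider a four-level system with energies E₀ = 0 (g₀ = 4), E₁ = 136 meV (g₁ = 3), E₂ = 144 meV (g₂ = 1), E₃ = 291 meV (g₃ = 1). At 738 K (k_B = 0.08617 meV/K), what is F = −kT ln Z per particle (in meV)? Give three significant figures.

k_BT = 0.08617 × 738 K = 63.593 meV.
Eᵢ/kT = 0, 2.1386, 2.2644, 4.5760.
Z = Σ gᵢe^(−Eᵢ/kT) = 4·e^(−0) + 3·e^(−2.1386) + 1·e^(−2.2644) + 1·e^(−4.5760) = 4.0000 + 0.35346 + 0.10389 + 0.010296 = 4.4676.
F = −kT ln Z = −63.593 × ln(4.4676) = −63.593 × 1.4969 = -95.2 meV.

-95.2 meV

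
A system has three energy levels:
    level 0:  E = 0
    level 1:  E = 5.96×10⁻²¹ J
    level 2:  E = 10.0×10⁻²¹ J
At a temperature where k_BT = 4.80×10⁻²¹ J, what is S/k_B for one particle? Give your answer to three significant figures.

0.783

Eᵢ/kT = 0, 1.2417, 2.0833.
Z = Σ e^(−Eᵢ/kT) = e^(−0) + e^(−1.2417) + e^(−2.0833) = 1.0000 + 0.28889 + 0.12452 = 1.4134.
⟨E⟩ = Σ EᵢPᵢ = 2.0992 ×10⁻²¹ J.
S/k_B = ln Z + ⟨E⟩/kT = ln(1.4134) + 2.0992/4.80 = 0.34600 + 0.43733 = 0.783.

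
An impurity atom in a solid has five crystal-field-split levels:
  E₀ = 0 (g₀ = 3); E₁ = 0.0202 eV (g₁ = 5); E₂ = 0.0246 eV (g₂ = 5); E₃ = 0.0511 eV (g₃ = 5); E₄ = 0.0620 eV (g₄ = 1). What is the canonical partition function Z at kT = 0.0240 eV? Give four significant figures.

Eᵢ/kT = 0, 0.841667, 1.02500, 2.12917, 2.58333.
Z = Σ gᵢe^(−Eᵢ/kT) = 3·e^(−0) + 5·e^(−0.841667) + 5·e^(−1.02500) + 5·e^(−2.12917) + 1·e^(−2.58333) = 3.00000 + 2.15496 + 1.79398 + 0.594680 + 0.0755221 = 7.61914.

Z = 7.619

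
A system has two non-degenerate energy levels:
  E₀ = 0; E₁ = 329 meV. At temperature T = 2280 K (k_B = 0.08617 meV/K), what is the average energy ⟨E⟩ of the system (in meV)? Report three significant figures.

51.9 meV

k_BT = 0.08617 × 2280 K = 196.47 meV.
Eᵢ/kT = 0, 1.6746.
Z = Σ e^(−Eᵢ/kT) = e^(−0) + e^(−1.6746) = 1.0000 + 0.18738 = 1.1874.
⟨E⟩ = Σ Eᵢ e^(−Eᵢ/kT) / Z = (0·1.0000 + 329·0.18738) / 1.1874 = 51.9 meV.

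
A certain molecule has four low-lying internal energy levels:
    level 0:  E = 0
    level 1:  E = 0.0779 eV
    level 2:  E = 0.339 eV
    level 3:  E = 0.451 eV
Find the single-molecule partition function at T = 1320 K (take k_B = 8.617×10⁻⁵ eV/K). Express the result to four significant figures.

Z = 1.574

k_BT = 8.617×10⁻⁵ × 1320 K = 0.113744 eV.
Eᵢ/kT = 0, 0.684871, 2.98038, 3.96504.
Z = Σ e^(−Eᵢ/kT) = e^(−0) + e^(−0.684871) + e^(−2.98038) + e^(−3.96504) = 1.00000 + 0.504155 + 0.0507735 + 0.0189673 = 1.57390.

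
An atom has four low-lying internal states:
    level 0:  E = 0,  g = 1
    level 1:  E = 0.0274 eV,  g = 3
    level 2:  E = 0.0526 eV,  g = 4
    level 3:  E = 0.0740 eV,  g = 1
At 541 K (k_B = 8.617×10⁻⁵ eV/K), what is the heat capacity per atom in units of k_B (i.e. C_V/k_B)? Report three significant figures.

k_BT = 8.617×10⁻⁵ × 541 K = 0.046618 eV.
Eᵢ/kT = 0, 0.58776, 1.1283, 1.5874.
Z = Σ gᵢe^(−Eᵢ/kT) = 1·e^(−0) + 3·e^(−0.58776) + 4·e^(−1.1283) + 1·e^(−1.5874) = 1.0000 + 1.6667 + 1.2943 + 0.20446 = 4.1655.
⟨E⟩ = 0.030939 eV, ⟨E²⟩ = 0.0014289 eV².
C_V/k_B = (⟨E²⟩ − ⟨E⟩²)/(kT)² = (0.0014289 − 0.00095722)/0.0021732 = 0.217.

0.217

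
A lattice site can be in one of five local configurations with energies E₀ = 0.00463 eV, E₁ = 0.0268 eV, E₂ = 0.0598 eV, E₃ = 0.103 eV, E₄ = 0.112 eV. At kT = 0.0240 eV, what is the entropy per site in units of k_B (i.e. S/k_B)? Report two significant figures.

0.89

Eᵢ/kT = 0.1929, 1.117, 2.492, 4.292, 4.667.
Z = Σ e^(−Eᵢ/kT) = e^(−0.1929) + e^(−1.117) + e^(−2.492) + e^(−4.292) + e^(−4.667) = 0.8246 + 0.3273 + 0.08274 + 0.01368 + 0.009400 = 1.258.
⟨E⟩ = Σ EᵢPᵢ = 0.01590 eV.
S/k_B = ln Z + ⟨E⟩/kT = ln(1.258) + 0.01590/0.0240 = 0.2295 + 0.6625 = 0.89.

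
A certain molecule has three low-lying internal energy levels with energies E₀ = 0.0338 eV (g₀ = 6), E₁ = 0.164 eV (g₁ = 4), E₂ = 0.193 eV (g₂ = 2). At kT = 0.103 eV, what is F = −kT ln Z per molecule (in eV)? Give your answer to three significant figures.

-0.175 eV

Eᵢ/kT = 0.32816, 1.5922, 1.8738.
Z = Σ gᵢe^(−Eᵢ/kT) = 6·e^(−0.32816) + 4·e^(−1.5922) + 2·e^(−1.8738) = 4.3215 + 0.81391 + 0.30708 = 5.4425.
F = −kT ln Z = −0.103 × ln(5.4425) = −0.103 × 1.6942 = -0.175 eV.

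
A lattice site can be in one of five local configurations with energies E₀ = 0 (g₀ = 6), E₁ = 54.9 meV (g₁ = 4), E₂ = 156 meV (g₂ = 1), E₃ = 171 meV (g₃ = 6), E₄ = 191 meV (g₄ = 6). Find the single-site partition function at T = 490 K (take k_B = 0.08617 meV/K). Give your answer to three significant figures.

Z = 7.28

k_BT = 0.08617 × 490 K = 42.223 meV.
Eᵢ/kT = 0, 1.3002, 3.6947, 4.0499, 4.5236.
Z = Σ gᵢe^(−Eᵢ/kT) = 6·e^(−0) + 4·e^(−1.3002) + 1·e^(−3.6947) + 6·e^(−4.0499) + 6·e^(−4.5236) = 6.0000 + 1.0899 + 0.024855 + 0.10454 + 0.065099 = 7.2844.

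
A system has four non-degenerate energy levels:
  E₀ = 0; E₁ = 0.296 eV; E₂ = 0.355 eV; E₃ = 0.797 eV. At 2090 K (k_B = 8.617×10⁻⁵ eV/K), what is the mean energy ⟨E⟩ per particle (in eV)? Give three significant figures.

0.0864 eV

k_BT = 8.617×10⁻⁵ × 2090 K = 0.18010 eV.
Eᵢ/kT = 0, 1.6435, 1.9711, 4.4253.
Z = Σ e^(−Eᵢ/kT) = e^(−0) + e^(−1.6435) + e^(−1.9711) + e^(−4.4253) = 1.0000 + 0.19330 + 0.13930 + 0.011971 = 1.3446.
⟨E⟩ = Σ Eᵢ e^(−Eᵢ/kT) / Z = (0·1.0000 + 0.296·0.19330 + 0.355·0.13930 + 0.797·0.011971) / 1.3446 = 0.0864 eV.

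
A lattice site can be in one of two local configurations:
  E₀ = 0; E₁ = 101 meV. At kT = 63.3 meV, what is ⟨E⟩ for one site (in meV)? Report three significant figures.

Eᵢ/kT = 0, 1.5956.
Z = Σ e^(−Eᵢ/kT) = e^(−0) + e^(−1.5956) = 1.0000 + 0.20279 = 1.2028.
⟨E⟩ = Σ Eᵢ e^(−Eᵢ/kT) / Z = (0·1.0000 + 101·0.20279) / 1.2028 = 17.0 meV.

17.0 meV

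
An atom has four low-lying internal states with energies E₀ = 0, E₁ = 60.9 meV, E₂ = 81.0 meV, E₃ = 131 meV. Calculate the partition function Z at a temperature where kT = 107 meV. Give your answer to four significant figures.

Z = 2.329

Eᵢ/kT = 0, 0.569159, 0.757009, 1.22430.
Z = Σ e^(−Eᵢ/kT) = e^(−0) + e^(−0.569159) + e^(−0.757009) + e^(−1.22430) = 1.00000 + 0.566001 + 0.469067 + 0.293963 = 2.32903.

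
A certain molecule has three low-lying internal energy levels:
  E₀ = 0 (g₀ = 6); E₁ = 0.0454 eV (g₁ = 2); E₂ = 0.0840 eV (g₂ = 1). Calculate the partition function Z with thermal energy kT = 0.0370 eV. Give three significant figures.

Z = 6.69

Eᵢ/kT = 0, 1.2270, 2.2703.
Z = Σ gᵢe^(−Eᵢ/kT) = 6·e^(−0) + 2·e^(−1.2270) + 1·e^(−2.2703) = 6.0000 + 0.58634 + 0.10328 = 6.6896.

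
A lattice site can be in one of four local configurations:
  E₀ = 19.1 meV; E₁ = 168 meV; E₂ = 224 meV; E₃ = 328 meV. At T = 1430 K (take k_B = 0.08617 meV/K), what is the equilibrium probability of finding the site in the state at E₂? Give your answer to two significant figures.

k_BT = 0.08617 × 1430 K = 123.2 meV.
Eᵢ/kT = 0.1550, 1.364, 1.818, 2.662.
Z = Σ e^(−Eᵢ/kT) = e^(−0.1550) + e^(−1.364) + e^(−1.818) + e^(−2.662) = 0.8564 + 0.2556 + 0.1624 + 0.06981 = 1.344.
P₂ = e^(−E₂/kT) / Z = 0.1624/1.344 = 0.12.

0.12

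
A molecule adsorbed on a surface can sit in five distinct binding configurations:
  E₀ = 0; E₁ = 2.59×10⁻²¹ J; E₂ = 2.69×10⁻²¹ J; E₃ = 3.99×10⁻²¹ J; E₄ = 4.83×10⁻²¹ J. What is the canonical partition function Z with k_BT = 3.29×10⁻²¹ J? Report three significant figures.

Eᵢ/kT = 0, 0.78723, 0.81763, 1.2128, 1.4681.
Z = Σ e^(−Eᵢ/kT) = e^(−0) + e^(−0.78723) + e^(−0.81763) + e^(−1.2128) + e^(−1.4681) = 1.0000 + 0.45510 + 0.44148 + 0.29736 + 0.23036 = 2.4243.

Z = 2.42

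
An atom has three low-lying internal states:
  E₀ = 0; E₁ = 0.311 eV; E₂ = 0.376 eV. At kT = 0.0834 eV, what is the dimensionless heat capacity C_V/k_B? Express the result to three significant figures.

Eᵢ/kT = 0, 3.7290, 4.5084.
Z = Σ e^(−Eᵢ/kT) = e^(−0) + e^(−3.7290) + e^(−4.5084) = 1.0000 + 0.024017 + 0.011016 = 1.0350.
⟨E⟩ = 0.011219 eV, ⟨E²⟩ = 0.0037491 eV².
C_V/k_B = (⟨E²⟩ − ⟨E⟩²)/(kT)² = (0.0037491 − 0.00012587)/0.0069556 = 0.521.

0.521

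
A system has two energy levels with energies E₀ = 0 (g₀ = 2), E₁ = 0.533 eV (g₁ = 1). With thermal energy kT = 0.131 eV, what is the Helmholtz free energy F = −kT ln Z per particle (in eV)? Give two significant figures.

Eᵢ/kT = 0, 4.069.
Z = Σ gᵢe^(−Eᵢ/kT) = 2·e^(−0) + 1·e^(−4.069) = 2.000 + 0.01709 = 2.017.
F = −kT ln Z = −0.131 × ln(2.017) = −0.131 × 0.7016 = -0.092 eV.

-0.092 eV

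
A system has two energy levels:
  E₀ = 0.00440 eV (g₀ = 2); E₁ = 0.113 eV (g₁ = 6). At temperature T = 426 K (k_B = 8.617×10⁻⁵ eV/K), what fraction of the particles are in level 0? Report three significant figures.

0.865

k_BT = 8.617×10⁻⁵ × 426 K = 0.036708 eV.
Eᵢ/kT = 0.11986, 3.0783.
Z = Σ gᵢe^(−Eᵢ/kT) = 2·e^(−0.11986) + 6·e^(−3.0783) = 1.7741 + 0.27622 = 2.0503.
P₀ = g₀ e^(−E₀/kT) / Z = 1.7741/2.0503 = 0.865.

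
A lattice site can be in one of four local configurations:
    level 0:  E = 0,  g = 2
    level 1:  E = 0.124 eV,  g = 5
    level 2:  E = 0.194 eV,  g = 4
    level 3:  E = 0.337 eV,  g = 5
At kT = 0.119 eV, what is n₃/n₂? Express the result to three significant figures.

n₃/n₂ = (g₃/g₂) exp[−(E₃−E₂)/kT] = (5/4) × exp(−(0.143 eV)/(0.119 eV)) = (5/4) × exp(-1.2017) = 0.376.

0.376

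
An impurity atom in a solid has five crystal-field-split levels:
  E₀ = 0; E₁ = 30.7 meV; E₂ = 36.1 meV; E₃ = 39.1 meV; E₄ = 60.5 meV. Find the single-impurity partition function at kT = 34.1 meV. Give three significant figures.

Eᵢ/kT = 0, 0.90029, 1.0587, 1.1466, 1.7742.
Z = Σ e^(−Eᵢ/kT) = e^(−0) + e^(−0.90029) + e^(−1.0587) + e^(−1.1466) + e^(−1.7742) = 1.0000 + 0.40645 + 0.34691 + 0.31772 + 0.16962 = 2.2407.

Z = 2.24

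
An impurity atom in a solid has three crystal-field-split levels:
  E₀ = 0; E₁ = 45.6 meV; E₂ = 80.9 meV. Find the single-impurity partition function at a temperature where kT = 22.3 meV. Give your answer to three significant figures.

Z = 1.16

Eᵢ/kT = 0, 2.0448, 3.6278.
Z = Σ e^(−Eᵢ/kT) = e^(−0) + e^(−2.0448) + e^(−3.6278) = 1.0000 + 0.12941 + 0.026575 = 1.1560.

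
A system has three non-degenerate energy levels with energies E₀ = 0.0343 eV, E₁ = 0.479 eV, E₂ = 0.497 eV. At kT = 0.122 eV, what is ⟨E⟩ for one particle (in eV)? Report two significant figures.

Eᵢ/kT = 0.2811, 3.926, 4.074.
Z = Σ e^(−Eᵢ/kT) = e^(−0.2811) + e^(−3.926) + e^(−4.074) = 0.7550 + 0.01972 + 0.01701 = 0.7917.
⟨E⟩ = Σ Eᵢ e^(−Eᵢ/kT) / Z = (0.0343·0.7550 + 0.479·0.01972 + 0.497·0.01701) / 0.7917 = 0.055 eV.

0.055 eV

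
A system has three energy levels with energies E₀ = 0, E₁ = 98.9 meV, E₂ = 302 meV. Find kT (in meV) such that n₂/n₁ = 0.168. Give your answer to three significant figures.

114 meV

n₂/n₁ = exp[−(E₂−E₁)/kT] = 0.168.
⇒ (E₂−E₁)/kT = ln(1/0.168) = ln(5.9524) = 1.7838.
kT = 203.1 meV / 1.7838 = 114 meV.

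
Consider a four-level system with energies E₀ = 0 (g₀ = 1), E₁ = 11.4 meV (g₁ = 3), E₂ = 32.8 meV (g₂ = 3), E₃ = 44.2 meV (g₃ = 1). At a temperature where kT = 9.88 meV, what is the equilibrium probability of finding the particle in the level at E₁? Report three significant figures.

Eᵢ/kT = 0, 1.1538, 3.3198, 4.4737.
Z = Σ gᵢe^(−Eᵢ/kT) = 1·e^(−0) + 3·e^(−1.1538) + 3·e^(−3.3198) + 1·e^(−4.4737) = 1.0000 + 0.94631 + 0.10848 + 0.011405 = 2.0662.
P₁ = g₁ e^(−E₁/kT) / Z = 0.94631/2.0662 = 0.458.

0.458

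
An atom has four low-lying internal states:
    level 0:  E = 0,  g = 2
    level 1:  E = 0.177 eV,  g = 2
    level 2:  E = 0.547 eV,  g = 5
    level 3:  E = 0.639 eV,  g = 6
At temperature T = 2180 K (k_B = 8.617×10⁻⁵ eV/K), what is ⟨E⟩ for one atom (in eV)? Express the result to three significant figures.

0.127 eV

k_BT = 8.617×10⁻⁵ × 2180 K = 0.18785 eV.
Eᵢ/kT = 0, 0.94224, 2.9119, 3.4017.
Z = Σ gᵢe^(−Eᵢ/kT) = 2·e^(−0) + 2·e^(−0.94224) + 5·e^(−2.9119) + 6·e^(−3.4017) = 2.0000 + 0.77951 + 0.27186 + 0.19990 = 3.2513.
⟨E⟩ = Σ Eᵢ gᵢe^(−Eᵢ/kT) / Z = (0·2.0000 + 0.177·0.77951 + 0.547·0.27186 + 0.639·0.19990) / 3.2513 = 0.127 eV.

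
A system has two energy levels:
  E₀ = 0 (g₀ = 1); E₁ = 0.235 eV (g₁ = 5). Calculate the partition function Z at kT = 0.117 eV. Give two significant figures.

Z = 1.7

Eᵢ/kT = 0, 2.009.
Z = Σ gᵢe^(−Eᵢ/kT) = 1·e^(−0) + 5·e^(−2.009) = 1.000 + 0.6706 = 1.671.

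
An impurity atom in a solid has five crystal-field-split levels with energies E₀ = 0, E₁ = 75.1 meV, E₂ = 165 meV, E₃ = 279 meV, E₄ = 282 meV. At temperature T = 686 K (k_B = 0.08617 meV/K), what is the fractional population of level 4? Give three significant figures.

0.00623

k_BT = 0.08617 × 686 K = 59.113 meV.
Eᵢ/kT = 0, 1.2704, 2.7913, 4.7198, 4.7705.
Z = Σ e^(−Eᵢ/kT) = e^(−0) + e^(−1.2704) + e^(−2.7913) + e^(−4.7198) + e^(−4.7705) = 1.0000 + 0.28072 + 0.061341 + 0.0089170 + 0.0084761 = 1.3595.
P₄ = e^(−E₄/kT) / Z = 0.0084761/1.3595 = 0.00623.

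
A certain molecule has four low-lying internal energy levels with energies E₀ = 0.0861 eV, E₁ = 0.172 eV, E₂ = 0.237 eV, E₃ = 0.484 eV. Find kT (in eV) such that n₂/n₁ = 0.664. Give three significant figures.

n₂/n₁ = exp[−(E₂−E₁)/kT] = 0.664.
⇒ (E₂−E₁)/kT = ln(1/0.664) = ln(1.5060) = 0.40946.
kT = 0.065 eV / 0.40946 = 0.159 eV.

0.159 eV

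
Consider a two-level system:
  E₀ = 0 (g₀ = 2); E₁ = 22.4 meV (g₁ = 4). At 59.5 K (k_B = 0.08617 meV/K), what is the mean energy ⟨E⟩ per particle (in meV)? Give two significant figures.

0.55 meV

k_BT = 0.08617 × 59.5 K = 5.127 meV.
Eᵢ/kT = 0, 4.369.
Z = Σ gᵢe^(−Eᵢ/kT) = 2·e^(−0) + 4·e^(−4.369) = 2.000 + 0.05066 = 2.051.
⟨E⟩ = Σ Eᵢ gᵢe^(−Eᵢ/kT) / Z = (0·2.000 + 22.4·0.05066) / 2.051 = 0.55 meV.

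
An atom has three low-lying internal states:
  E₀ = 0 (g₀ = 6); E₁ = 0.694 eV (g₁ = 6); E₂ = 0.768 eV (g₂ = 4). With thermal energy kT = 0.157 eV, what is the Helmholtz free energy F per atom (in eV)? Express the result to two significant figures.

-0.28 eV

Eᵢ/kT = 0, 4.420, 4.892.
Z = Σ gᵢe^(−Eᵢ/kT) = 6·e^(−0) + 6·e^(−4.420) + 4·e^(−4.892) = 6.000 + 0.07221 + 0.03003 = 6.102.
F = −kT ln Z = −0.157 × ln(6.102) = −0.157 × 1.809 = -0.28 eV.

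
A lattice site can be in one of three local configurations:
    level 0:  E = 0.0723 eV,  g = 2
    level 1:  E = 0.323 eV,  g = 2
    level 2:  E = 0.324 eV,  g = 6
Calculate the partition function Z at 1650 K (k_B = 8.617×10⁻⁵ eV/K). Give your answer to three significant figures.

Z = 2.02

k_BT = 8.617×10⁻⁵ × 1650 K = 0.14218 eV.
Eᵢ/kT = 0.50851, 2.2718, 2.2788.
Z = Σ gᵢe^(−Eᵢ/kT) = 2·e^(−0.50851) + 2·e^(−2.2718) + 6·e^(−2.2788) = 1.2028 + 0.20625 + 0.61444 = 2.0235.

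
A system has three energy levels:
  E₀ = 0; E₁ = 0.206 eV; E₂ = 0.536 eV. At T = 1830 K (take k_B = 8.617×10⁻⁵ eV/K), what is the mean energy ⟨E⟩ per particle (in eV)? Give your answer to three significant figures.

0.0565 eV

k_BT = 8.617×10⁻⁵ × 1830 K = 0.15769 eV.
Eᵢ/kT = 0, 1.3064, 3.3991.
Z = Σ e^(−Eᵢ/kT) = e^(−0) + e^(−1.3064) + e^(−3.3991) = 1.0000 + 0.27079 + 0.033403 = 1.3042.
⟨E⟩ = Σ Eᵢ e^(−Eᵢ/kT) / Z = (0·1.0000 + 0.206·0.27079 + 0.536·0.033403) / 1.3042 = 0.0565 eV.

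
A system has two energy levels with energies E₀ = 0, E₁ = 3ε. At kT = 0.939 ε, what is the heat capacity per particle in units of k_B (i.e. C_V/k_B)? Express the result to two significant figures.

Eᵢ/kT = 0, 3.195.
Z = Σ e^(−Eᵢ/kT) = e^(−0) + e^(−3.195) = 1.000 + 0.04097 = 1.041.
⟨E⟩ = 0.1181 ε, ⟨E²⟩ = 0.3542 ε².
C_V/k_B = (⟨E²⟩ − ⟨E⟩²)/(kT)² = (0.3542 − 0.01395)/0.8817 = 0.39.

0.39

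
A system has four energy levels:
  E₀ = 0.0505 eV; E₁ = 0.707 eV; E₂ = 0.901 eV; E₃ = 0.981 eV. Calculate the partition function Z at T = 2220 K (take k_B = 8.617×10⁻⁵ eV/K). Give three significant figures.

k_BT = 8.617×10⁻⁵ × 2220 K = 0.19130 eV.
Eᵢ/kT = 0.26398, 3.6958, 4.7099, 5.1281.
Z = Σ e^(−Eᵢ/kT) = e^(−0.26398) + e^(−3.6958) + e^(−4.7099) + e^(−5.1281) = 0.76799 + 0.024828 + 0.0090057 + 0.0059278 = 0.80775.

Z = 0.808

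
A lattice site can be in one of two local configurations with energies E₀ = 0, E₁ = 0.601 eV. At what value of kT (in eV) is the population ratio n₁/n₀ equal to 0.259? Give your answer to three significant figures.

0.445 eV

n₁/n₀ = exp[−(E₁−E₀)/kT] = 0.259.
⇒ (E₁−E₀)/kT = ln(1/0.259) = ln(3.8610) = 1.3509.
kT = 0.601 eV / 1.3509 = 0.445 eV.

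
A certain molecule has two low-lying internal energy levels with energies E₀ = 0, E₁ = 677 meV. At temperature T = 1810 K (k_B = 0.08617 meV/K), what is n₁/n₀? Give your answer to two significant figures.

k_BT = 0.08617 × 1810 K = 156.0 meV.
n₁/n₀ = exp[−(E₁−E₀)/kT] = exp(−(677 meV)/(156.0 meV)) = exp(-4.340) = 0.013.

0.013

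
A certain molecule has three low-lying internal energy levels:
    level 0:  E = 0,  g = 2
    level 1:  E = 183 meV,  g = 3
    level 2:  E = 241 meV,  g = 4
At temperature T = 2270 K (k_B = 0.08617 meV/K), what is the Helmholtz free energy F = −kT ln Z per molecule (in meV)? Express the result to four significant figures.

-287.3 meV

k_BT = 0.08617 × 2270 K = 195.606 meV.
Eᵢ/kT = 0, 0.935554, 1.23207.
Z = Σ gᵢe^(−Eᵢ/kT) = 2·e^(−0) + 3·e^(−0.935554) + 4·e^(−1.23207) = 2.00000 + 1.17711 + 1.16675 = 4.34386.
F = −kT ln Z = −195.606 × ln(4.34386) = −195.606 × 1.46876 = -287.3 meV.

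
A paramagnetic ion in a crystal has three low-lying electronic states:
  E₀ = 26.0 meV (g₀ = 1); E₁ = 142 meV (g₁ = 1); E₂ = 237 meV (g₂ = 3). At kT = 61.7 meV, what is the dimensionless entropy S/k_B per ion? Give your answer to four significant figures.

Eᵢ/kT = 0.421394, 2.30146, 3.84117.
Z = Σ gᵢe^(−Eᵢ/kT) = 1·e^(−0.421394) + 1·e^(−2.30146) + 3·e^(−3.84117) = 0.656132 + 0.100113 + 0.0644054 = 0.820650.
⟨E⟩ = Σ EᵢPᵢ = 56.7106 meV.
S/k_B = ln Z + ⟨E⟩/kT = ln(0.820650) + 56.7106/61.7 = -0.197659 + 0.919135 = 0.7215.

0.7215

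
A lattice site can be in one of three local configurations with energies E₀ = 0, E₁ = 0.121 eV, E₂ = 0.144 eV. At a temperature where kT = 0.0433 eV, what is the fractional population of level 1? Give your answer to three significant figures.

0.0557

Eᵢ/kT = 0, 2.7945, 3.3256.
Z = Σ e^(−Eᵢ/kT) = e^(−0) + e^(−2.7945) + e^(−3.3256) = 1.0000 + 0.061145 + 0.035951 = 1.0971.
P₁ = e^(−E₁/kT) / Z = 0.061145/1.0971 = 0.0557.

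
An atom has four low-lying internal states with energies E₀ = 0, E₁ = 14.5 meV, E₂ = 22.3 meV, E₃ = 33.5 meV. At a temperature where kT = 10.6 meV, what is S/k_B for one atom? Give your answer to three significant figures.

Eᵢ/kT = 0, 1.3679, 2.1038, 3.1604.
Z = Σ e^(−Eᵢ/kT) = e^(−0) + e^(−1.3679) + e^(−2.1038) + e^(−3.1604) = 1.0000 + 0.25464 + 0.12199 + 0.042409 = 1.4190.
⟨E⟩ = Σ EᵢPᵢ = 5.5203 meV.
S/k_B = ln Z + ⟨E⟩/kT = ln(1.4190) + 5.5203/10.6 = 0.34995 + 0.52078 = 0.871.

0.871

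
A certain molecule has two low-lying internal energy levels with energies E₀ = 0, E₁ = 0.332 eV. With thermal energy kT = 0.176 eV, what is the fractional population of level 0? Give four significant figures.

Eᵢ/kT = 0, 1.88636.
Z = Σ e^(−Eᵢ/kT) = e^(−0) + e^(−1.88636) = 1.00000 + 0.151623 = 1.15162.
P₀ = e^(−E₀/kT) / Z = 1.00000/1.15162 = 0.8683.

0.8683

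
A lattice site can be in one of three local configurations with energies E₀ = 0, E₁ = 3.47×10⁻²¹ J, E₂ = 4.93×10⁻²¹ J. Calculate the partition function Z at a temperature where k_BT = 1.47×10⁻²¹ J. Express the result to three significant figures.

Eᵢ/kT = 0, 2.3605, 3.3537.
Z = Σ e^(−Eᵢ/kT) = e^(−0) + e^(−2.3605) + e^(−3.3537) = 1.0000 + 0.094373 + 0.034955 = 1.1293.

Z = 1.13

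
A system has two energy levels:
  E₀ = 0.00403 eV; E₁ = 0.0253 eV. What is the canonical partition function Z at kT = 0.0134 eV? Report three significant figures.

Eᵢ/kT = 0.30075, 1.8881.
Z = Σ e^(−Eᵢ/kT) = e^(−0.30075) + e^(−1.8881) = 0.74026 + 0.15136 = 0.89162.

Z = 0.892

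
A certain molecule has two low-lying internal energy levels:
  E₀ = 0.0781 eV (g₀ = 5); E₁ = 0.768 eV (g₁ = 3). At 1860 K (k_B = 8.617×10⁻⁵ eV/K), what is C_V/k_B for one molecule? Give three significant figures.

k_BT = 8.617×10⁻⁵ × 1860 K = 0.16028 eV.
Eᵢ/kT = 0.48727, 4.7916.
Z = Σ gᵢe^(−Eᵢ/kT) = 5·e^(−0.48727) + 3·e^(−4.7916) = 3.0715 + 0.024898 = 3.0964.
⟨E⟩ = 0.083647 eV, ⟨E²⟩ = 0.010793 eV².
C_V/k_B = (⟨E²⟩ − ⟨E⟩²)/(kT)² = (0.010793 − 0.0069968)/0.025690 = 0.148.

0.148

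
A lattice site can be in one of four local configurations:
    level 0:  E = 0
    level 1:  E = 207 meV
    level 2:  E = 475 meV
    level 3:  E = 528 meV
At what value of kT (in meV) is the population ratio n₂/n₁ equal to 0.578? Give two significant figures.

490 meV

n₂/n₁ = exp[−(E₂−E₁)/kT] = 0.578.
⇒ (E₂−E₁)/kT = ln(1/0.578) = ln(1.730) = 0.5481.
kT = 268 meV / 0.5481 = 490 meV.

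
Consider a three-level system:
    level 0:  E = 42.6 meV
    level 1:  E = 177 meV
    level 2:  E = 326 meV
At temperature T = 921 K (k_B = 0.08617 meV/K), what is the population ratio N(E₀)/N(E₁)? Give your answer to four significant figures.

5.438

k_BT = 0.08617 × 921 K = 79.3626 meV.
n₀/n₁ = exp[−(E₀−E₁)/kT] = exp(−(-134.4 meV)/(79.3626 meV)) = exp(1.69349) = 5.438.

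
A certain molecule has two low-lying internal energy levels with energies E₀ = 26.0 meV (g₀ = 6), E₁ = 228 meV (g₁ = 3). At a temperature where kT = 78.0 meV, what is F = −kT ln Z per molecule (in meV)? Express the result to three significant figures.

-117 meV

Eᵢ/kT = 0.33333, 2.9231.
Z = Σ gᵢe^(−Eᵢ/kT) = 6·e^(−0.33333) + 3·e^(−2.9231) = 4.2992 + 0.16130 = 4.4605.
F = −kT ln Z = −78.0 × ln(4.4605) = −78.0 × 1.4953 = -117 meV.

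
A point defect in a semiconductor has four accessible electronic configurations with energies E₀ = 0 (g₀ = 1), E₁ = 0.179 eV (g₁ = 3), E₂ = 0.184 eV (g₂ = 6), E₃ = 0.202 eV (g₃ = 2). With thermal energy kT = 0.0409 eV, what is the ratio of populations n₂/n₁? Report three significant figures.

1.77

n₂/n₁ = (g₂/g₁) exp[−(E₂−E₁)/kT] = (6/3) × exp(−(0.005 eV)/(0.0409 eV)) = (6/3) × exp(-0.12225) = 1.77.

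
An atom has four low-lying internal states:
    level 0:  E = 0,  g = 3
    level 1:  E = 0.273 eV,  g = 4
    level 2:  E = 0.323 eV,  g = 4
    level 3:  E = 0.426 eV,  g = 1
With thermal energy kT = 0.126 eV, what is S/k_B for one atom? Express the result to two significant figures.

1.8

Eᵢ/kT = 0, 2.167, 2.563, 3.381.
Z = Σ gᵢe^(−Eᵢ/kT) = 3·e^(−0) + 4·e^(−2.167) + 4·e^(−2.563) + 1·e^(−3.381) = 3.000 + 0.4581 + 0.3083 + 0.03401 = 3.800.
⟨E⟩ = Σ EᵢPᵢ = 0.06293 eV.
S/k_B = ln Z + ⟨E⟩/kT = ln(3.800) + 0.06293/0.126 = 1.335 + 0.4994 = 1.8.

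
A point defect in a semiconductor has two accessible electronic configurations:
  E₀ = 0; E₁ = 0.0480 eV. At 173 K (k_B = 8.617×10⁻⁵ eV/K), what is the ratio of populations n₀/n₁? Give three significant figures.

k_BT = 8.617×10⁻⁵ × 173 K = 0.014907 eV.
n₀/n₁ = exp[−(E₀−E₁)/kT] = exp(−(-0.0480 eV)/(0.014907 eV)) = exp(3.2200) = 25.0.

25.0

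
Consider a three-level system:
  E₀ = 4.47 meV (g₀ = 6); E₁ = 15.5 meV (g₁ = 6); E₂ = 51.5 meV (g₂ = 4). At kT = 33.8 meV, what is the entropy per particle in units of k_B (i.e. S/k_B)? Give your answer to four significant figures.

Eᵢ/kT = 0.132249, 0.458580, 1.52367.
Z = Σ gᵢe^(−Eᵢ/kT) = 6·e^(−0.132249) + 6·e^(−0.458580) + 4·e^(−1.52367) = 5.25674 + 3.79308 + 0.871643 = 9.92146.
⟨E⟩ = Σ EᵢPᵢ = 12.8187 meV.
S/k_B = ln Z + ⟨E⟩/kT = ln(9.92146) + 12.8187/33.8 = 2.29470 + 0.379251 = 2.674.

2.674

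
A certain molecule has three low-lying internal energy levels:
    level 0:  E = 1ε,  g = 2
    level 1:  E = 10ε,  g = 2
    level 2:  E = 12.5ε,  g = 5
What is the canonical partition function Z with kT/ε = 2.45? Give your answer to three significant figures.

Eᵢ/kT = 0.40816, 4.0816, 5.1020.
Z = Σ gᵢe^(−Eᵢ/kT) = 2·e^(−0.40816) + 2·e^(−4.0816) + 5·e^(−5.1020) = 1.3297 + 0.033761 + 0.030423 = 1.3939.

Z = 1.39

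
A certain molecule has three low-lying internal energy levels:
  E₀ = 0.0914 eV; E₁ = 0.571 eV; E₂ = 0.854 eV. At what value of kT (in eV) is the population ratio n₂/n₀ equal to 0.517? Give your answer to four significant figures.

1.156 eV

n₂/n₀ = exp[−(E₂−E₀)/kT] = 0.517.
⇒ (E₂−E₀)/kT = ln(1/0.517) = ln(1.93424) = 0.659714.
kT = 0.7626 eV / 0.659714 = 1.156 eV.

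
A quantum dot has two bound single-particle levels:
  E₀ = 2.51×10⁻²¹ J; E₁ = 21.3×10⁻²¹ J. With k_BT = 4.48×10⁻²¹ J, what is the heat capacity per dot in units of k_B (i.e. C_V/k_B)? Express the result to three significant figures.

0.258

Eᵢ/kT = 0.56027, 4.7545.
Z = Σ e^(−Eᵢ/kT) = e^(−0.56027) + e^(−4.7545) = 0.57105 + 0.0086129 = 0.57966.
⟨E⟩ = 2.7892, ⟨E²⟩ = 12.948.
C_V/k_B = (⟨E²⟩ − ⟨E⟩²)/(kT)² = (12.948 − 7.7796)/20.070 = 0.258.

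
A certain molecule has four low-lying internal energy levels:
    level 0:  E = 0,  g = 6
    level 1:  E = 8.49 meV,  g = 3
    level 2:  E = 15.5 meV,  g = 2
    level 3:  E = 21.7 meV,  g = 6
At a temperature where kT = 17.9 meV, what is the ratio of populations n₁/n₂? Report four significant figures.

2.219

n₁/n₂ = (g₁/g₂) exp[−(E₁−E₂)/kT] = (3/2) × exp(−(-7.01 meV)/(17.9 meV)) = (3/2) × exp(0.391620) = 2.219.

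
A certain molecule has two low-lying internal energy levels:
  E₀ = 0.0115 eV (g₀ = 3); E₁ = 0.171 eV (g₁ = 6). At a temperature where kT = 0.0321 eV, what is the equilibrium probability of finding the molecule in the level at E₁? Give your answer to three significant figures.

Eᵢ/kT = 0.35826, 5.3271.
Z = Σ gᵢe^(−Eᵢ/kT) = 3·e^(−0.35826) + 6·e^(−5.3271) = 2.0967 + 0.029149 = 2.1258.
P₁ = g₁ e^(−E₁/kT) / Z = 0.029149/2.1258 = 0.0137.

0.0137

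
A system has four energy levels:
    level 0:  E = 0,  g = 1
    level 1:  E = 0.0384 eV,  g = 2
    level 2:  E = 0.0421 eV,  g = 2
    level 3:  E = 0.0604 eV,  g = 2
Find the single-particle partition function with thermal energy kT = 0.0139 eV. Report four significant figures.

Eᵢ/kT = 0, 2.76259, 3.02878, 4.34532.
Z = Σ gᵢe^(−Eᵢ/kT) = 1·e^(−0) + 2·e^(−2.76259) + 2·e^(−3.02878) + 2·e^(−4.34532) = 1.00000 + 0.126256 + 0.0967492 + 0.0259347 = 1.24894.

Z = 1.249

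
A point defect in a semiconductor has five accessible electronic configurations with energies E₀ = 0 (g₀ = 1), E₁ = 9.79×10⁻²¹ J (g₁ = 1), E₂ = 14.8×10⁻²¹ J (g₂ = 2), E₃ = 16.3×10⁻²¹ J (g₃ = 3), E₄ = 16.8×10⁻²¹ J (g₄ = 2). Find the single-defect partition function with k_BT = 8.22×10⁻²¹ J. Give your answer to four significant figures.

Z = 2.306

Eᵢ/kT = 0, 1.19100, 1.80049, 1.98297, 2.04380.
Z = Σ gᵢe^(−Eᵢ/kT) = 1·e^(−0) + 1·e^(−1.19100) + 2·e^(−1.80049) + 3·e^(−1.98297) + 2·e^(−2.04380) = 1.00000 + 0.303917 + 0.330436 + 0.412979 + 0.259071 = 2.30640.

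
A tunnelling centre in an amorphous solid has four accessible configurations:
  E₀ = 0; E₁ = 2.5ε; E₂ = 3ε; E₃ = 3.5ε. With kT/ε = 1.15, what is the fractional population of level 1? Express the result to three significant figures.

Eᵢ/kT = 0, 2.1739, 2.6087, 3.0435.
Z = Σ e^(−Eᵢ/kT) = e^(−0) + e^(−2.1739) + e^(−2.6087) + e^(−3.0435) = 1.0000 + 0.11373 + 0.073630 + 0.047668 = 1.2350.
P₁ = e^(−E₁/kT) / Z = 0.11373/1.2350 = 0.0921.

0.0921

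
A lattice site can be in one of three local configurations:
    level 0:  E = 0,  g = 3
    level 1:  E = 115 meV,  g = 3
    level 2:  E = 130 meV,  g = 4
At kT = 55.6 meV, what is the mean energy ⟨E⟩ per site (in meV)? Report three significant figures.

Eᵢ/kT = 0, 2.0683, 2.3381.
Z = Σ gᵢe^(−Eᵢ/kT) = 3·e^(−0) + 3·e^(−2.0683) + 4·e^(−2.3381) = 3.0000 + 0.37920 + 0.38604 = 3.7652.
⟨E⟩ = Σ Eᵢ gᵢe^(−Eᵢ/kT) / Z = (0·3.0000 + 115·0.37920 + 130·0.38604) / 3.7652 = 24.9 meV.

24.9 meV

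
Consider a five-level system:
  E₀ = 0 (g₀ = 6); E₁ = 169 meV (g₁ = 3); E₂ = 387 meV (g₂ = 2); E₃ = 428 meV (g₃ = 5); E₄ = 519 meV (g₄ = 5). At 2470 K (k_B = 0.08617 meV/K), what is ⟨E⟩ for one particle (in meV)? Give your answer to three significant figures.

k_BT = 0.08617 × 2470 K = 212.84 meV.
Eᵢ/kT = 0, 0.79402, 1.8183, 2.0109, 2.4385.
Z = Σ gᵢe^(−Eᵢ/kT) = 6·e^(−0) + 3·e^(−0.79402) + 2·e^(−1.8183) + 5·e^(−2.0109) + 5·e^(−2.4385) = 6.0000 + 1.3561 + 0.32460 + 0.66934 + 0.43646 = 8.7865.
⟨E⟩ = Σ Eᵢ gᵢe^(−Eᵢ/kT) / Z = (0·6.0000 + 169·1.3561 + 387·0.32460 + 428·0.66934 + 519·0.43646) / 8.7865 = 98.8 meV.

98.8 meV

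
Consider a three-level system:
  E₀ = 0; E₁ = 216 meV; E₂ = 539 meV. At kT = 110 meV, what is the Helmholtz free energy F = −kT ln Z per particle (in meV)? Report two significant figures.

-15 meV

Eᵢ/kT = 0, 1.964, 4.900.
Z = Σ e^(−Eᵢ/kT) = e^(−0) + e^(−1.964) + e^(−4.900) = 1.000 + 0.1403 + 0.007447 = 1.148.
F = −kT ln Z = −110 × ln(1.148) = −110 × 0.1380 = -15 meV.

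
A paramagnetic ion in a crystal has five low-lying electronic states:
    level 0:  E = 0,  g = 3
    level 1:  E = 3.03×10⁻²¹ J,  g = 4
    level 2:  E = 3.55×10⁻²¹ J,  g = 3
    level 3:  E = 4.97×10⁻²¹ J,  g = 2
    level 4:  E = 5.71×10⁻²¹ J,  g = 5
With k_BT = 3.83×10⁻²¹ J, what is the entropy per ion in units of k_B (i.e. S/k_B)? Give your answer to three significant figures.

Eᵢ/kT = 0, 0.79112, 0.92689, 1.2977, 1.4909.
Z = Σ gᵢe^(−Eᵢ/kT) = 3·e^(−0) + 4·e^(−0.79112) + 3·e^(−0.92689) + 2·e^(−1.2977) + 5·e^(−1.4909) = 3.0000 + 1.8133 + 1.1873 + 0.54632 + 1.1258 = 7.6727.
⟨E⟩ = Σ EᵢPᵢ = 2.4571 ×10⁻²¹ J.
S/k_B = ln Z + ⟨E⟩/kT = ln(7.6727) + 2.4571/3.83 = 2.0377 + 0.64154 = 2.68.

2.68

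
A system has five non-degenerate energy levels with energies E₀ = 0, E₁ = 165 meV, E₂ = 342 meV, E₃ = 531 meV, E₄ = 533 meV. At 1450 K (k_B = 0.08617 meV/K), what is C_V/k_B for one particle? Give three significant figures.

k_BT = 0.08617 × 1450 K = 124.95 meV.
Eᵢ/kT = 0, 1.3205, 2.7371, 4.2497, 4.2657.
Z = Σ e^(−Eᵢ/kT) = e^(−0) + e^(−1.3205) + e^(−2.7371) + e^(−4.2497) + e^(−4.2657) = 1.0000 + 0.26700 + 0.064758 + 0.014269 + 0.014042 = 1.3601.
⟨E⟩ = 59.748 meV, ⟨E²⟩ = 16805 meV².
C_V/k_B = (⟨E²⟩ − ⟨E⟩²)/(kT)² = (16805 − 3569.8)/15613 = 0.848.

0.848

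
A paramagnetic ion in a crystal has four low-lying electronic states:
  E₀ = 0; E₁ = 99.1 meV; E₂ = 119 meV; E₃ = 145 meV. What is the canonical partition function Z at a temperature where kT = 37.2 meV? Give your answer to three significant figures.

Z = 1.13

Eᵢ/kT = 0, 2.6640, 3.1989, 3.8978.
Z = Σ e^(−Eᵢ/kT) = e^(−0) + e^(−2.6640) + e^(−3.1989) + e^(−3.8978) = 1.0000 + 0.069669 + 0.040807 + 0.020286 = 1.1308.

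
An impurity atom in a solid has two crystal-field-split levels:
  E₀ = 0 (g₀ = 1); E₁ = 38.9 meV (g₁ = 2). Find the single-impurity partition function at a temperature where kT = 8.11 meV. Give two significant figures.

Eᵢ/kT = 0, 4.797.
Z = Σ gᵢe^(−Eᵢ/kT) = 1·e^(−0) + 2·e^(−4.797) = 1.000 + 0.01651 = 1.017.

Z = 1.0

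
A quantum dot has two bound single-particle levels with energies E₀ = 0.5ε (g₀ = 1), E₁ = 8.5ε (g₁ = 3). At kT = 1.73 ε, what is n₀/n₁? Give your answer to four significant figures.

33.98

n₀/n₁ = (g₀/g₁) exp[−(E₀−E₁)/kT] = (1/3) × exp(−(-8.0ε)/(1.73ε)) = (1/3) × exp(4.62428) = 33.98.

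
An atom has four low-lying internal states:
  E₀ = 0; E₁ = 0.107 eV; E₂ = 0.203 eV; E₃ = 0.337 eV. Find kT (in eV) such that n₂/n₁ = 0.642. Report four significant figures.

0.2166 eV

n₂/n₁ = exp[−(E₂−E₁)/kT] = 0.642.
⇒ (E₂−E₁)/kT = ln(1/0.642) = ln(1.55763) = 0.443165.
kT = 0.096 eV / 0.443165 = 0.2166 eV.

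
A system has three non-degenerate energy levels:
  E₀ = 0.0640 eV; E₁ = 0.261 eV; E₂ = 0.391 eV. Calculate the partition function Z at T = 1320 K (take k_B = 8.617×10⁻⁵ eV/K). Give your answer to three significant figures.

Z = 0.703

k_BT = 8.617×10⁻⁵ × 1320 K = 0.11374 eV.
Eᵢ/kT = 0.56269, 2.2947, 3.4377.
Z = Σ e^(−Eᵢ/kT) = e^(−0.56269) + e^(−2.2947) + e^(−3.4377) = 0.56967 + 0.10079 + 0.032139 = 0.70260.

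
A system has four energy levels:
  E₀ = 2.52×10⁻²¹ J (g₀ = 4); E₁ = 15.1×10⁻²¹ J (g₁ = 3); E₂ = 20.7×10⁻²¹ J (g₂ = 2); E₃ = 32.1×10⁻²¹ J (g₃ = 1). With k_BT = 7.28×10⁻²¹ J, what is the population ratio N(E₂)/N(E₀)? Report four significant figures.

n₂/n₀ = (g₂/g₀) exp[−(E₂−E₀)/kT] = (2/4) × exp(−(18.18 ×10⁻²¹ J)/(7.28 ×10⁻²¹ J)) = (2/4) × exp(-2.49725) = 0.04116.

0.04116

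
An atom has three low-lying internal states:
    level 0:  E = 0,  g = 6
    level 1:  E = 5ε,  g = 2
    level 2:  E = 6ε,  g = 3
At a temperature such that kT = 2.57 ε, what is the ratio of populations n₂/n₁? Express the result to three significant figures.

1.02

n₂/n₁ = (g₂/g₁) exp[−(E₂−E₁)/kT] = (3/2) × exp(−(1ε)/(2.57ε)) = (3/2) × exp(-0.38911) = 1.02.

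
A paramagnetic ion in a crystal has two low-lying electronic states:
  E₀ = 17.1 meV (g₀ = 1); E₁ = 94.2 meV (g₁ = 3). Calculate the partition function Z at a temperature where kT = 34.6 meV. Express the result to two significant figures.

Z = 0.81

Eᵢ/kT = 0.4942, 2.723.
Z = Σ gᵢe^(−Eᵢ/kT) = 1·e^(−0.4942) + 3·e^(−2.723) = 0.6101 + 0.1970 = 0.8071.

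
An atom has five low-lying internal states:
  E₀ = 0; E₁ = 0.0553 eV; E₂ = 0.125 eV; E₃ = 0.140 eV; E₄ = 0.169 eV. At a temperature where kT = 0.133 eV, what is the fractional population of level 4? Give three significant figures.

0.105

Eᵢ/kT = 0, 0.41579, 0.93985, 1.0526, 1.2707.
Z = Σ e^(−Eᵢ/kT) = e^(−0) + e^(−0.41579) + e^(−0.93985) + e^(−1.0526) + e^(−1.2707) = 1.0000 + 0.65982 + 0.39069 + 0.34903 + 0.28064 = 2.6802.
P₄ = e^(−E₄/kT) / Z = 0.28064/2.6802 = 0.105.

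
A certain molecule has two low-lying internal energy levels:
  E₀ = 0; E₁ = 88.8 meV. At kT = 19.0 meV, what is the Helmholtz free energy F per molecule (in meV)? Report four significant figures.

-0.1766 meV

Eᵢ/kT = 0, 4.67368.
Z = Σ e^(−Eᵢ/kT) = e^(−0) + e^(−4.67368) = 1.00000 + 0.00933784 = 1.00934.
F = −kT ln Z = −19.0 × ln(1.00934) = −19.0 × 0.00929665 = -0.1766 meV.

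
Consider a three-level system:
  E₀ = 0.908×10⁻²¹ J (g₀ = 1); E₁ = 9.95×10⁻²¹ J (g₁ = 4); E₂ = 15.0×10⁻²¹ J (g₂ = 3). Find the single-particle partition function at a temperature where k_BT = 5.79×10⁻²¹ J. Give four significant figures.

Eᵢ/kT = 0.156822, 1.71848, 2.59067.
Z = Σ gᵢe^(−Eᵢ/kT) = 1·e^(−0.156822) + 4·e^(−1.71848) + 3·e^(−2.59067) = 0.854856 + 0.717354 + 0.224909 = 1.79712.

Z = 1.797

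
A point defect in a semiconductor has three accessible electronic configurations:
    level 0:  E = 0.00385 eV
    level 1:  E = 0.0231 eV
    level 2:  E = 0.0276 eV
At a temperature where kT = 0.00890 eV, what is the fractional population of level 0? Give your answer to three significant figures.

0.844

Eᵢ/kT = 0.43258, 2.5955, 3.1011.
Z = Σ e^(−Eᵢ/kT) = e^(−0.43258) + e^(−2.5955) + e^(−3.1011) = 0.64883 + 0.074609 + 0.045000 = 0.76844.
P₀ = e^(−E₀/kT) / Z = 0.64883/0.76844 = 0.844.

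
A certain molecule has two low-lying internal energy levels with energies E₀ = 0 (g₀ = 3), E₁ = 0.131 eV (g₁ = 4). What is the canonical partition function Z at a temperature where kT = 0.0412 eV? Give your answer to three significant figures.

Eᵢ/kT = 0, 3.1796.
Z = Σ gᵢe^(−Eᵢ/kT) = 3·e^(−0) + 4·e^(−3.1796) = 3.0000 + 0.16641 = 3.1664.

Z = 3.17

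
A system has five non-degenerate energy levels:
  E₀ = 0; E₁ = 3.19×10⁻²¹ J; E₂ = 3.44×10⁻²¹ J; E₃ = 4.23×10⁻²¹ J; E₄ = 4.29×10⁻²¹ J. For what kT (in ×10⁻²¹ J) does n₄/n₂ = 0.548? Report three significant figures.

n₄/n₂ = exp[−(E₄−E₂)/kT] = 0.548.
⇒ (E₄−E₂)/kT = ln(1/0.548) = ln(1.8248) = 0.60147.
kT = 0.85 ×10⁻²¹ J / 0.60147 = 1.41 ×10⁻²¹ J.

1.41 ×10⁻²¹ J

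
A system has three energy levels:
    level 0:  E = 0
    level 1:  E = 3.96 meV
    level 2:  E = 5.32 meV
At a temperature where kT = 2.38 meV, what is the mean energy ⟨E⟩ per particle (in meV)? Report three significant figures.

Eᵢ/kT = 0, 1.6639, 2.2353.
Z = Σ e^(−Eᵢ/kT) = e^(−0) + e^(−1.6639) + e^(−2.2353) = 1.0000 + 0.18940 + 0.10696 = 1.2964.
⟨E⟩ = Σ Eᵢ e^(−Eᵢ/kT) / Z = (0·1.0000 + 3.96·0.18940 + 5.32·0.10696) / 1.2964 = 1.02 meV.

1.02 meV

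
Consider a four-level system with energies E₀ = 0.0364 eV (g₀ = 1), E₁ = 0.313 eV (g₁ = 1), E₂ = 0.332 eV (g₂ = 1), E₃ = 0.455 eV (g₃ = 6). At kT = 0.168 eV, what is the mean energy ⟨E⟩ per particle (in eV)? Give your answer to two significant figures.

0.20 eV

Eᵢ/kT = 0.2167, 1.863, 1.976, 2.708.
Z = Σ gᵢe^(−Eᵢ/kT) = 1·e^(−0.2167) + 1·e^(−1.863) + 1·e^(−1.976) + 6·e^(−2.708) = 0.8052 + 0.1552 + 0.1386 + 0.4000 = 1.499.
⟨E⟩ = Σ Eᵢ gᵢe^(−Eᵢ/kT) / Z = (0.0364·0.8052 + 0.313·0.1552 + 0.332·0.1386 + 0.455·0.4000) / 1.499 = 0.20 eV.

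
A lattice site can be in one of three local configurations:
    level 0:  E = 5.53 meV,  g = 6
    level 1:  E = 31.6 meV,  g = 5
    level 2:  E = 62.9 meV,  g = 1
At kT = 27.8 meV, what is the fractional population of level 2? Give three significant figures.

Eᵢ/kT = 0.19892, 1.1367, 2.2626.
Z = Σ gᵢe^(−Eᵢ/kT) = 6·e^(−0.19892) + 5·e^(−1.1367) + 1·e^(−2.2626) = 4.9177 + 1.6044 + 0.10408 = 6.6262.
P₂ = g₂ e^(−E₂/kT) / Z = 0.10408/6.6262 = 0.0157.

0.0157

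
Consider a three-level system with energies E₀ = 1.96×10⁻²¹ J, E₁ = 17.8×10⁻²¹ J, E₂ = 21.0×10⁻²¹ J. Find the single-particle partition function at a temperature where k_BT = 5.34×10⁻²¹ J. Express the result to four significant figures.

Z = 0.7480

Eᵢ/kT = 0.367041, 3.33333, 3.93258.
Z = Σ e^(−Eᵢ/kT) = e^(−0.367041) + e^(−3.33333) + e^(−3.93258) = 0.692781 + 0.0356741 + 0.0195931 = 0.748048.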